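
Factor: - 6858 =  - 2^1 * 3^3*127^1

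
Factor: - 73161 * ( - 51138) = 3741307218 = 2^1* 3^5 *11^1*739^1*947^1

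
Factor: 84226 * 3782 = 318542732 = 2^2 * 23^1 * 31^1 * 61^1 * 1831^1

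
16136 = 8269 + 7867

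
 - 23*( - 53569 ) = 1232087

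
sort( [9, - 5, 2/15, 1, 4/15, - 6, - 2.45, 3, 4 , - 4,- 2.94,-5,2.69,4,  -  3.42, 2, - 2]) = [ - 6, - 5, - 5, -4, - 3.42, - 2.94, - 2.45, - 2, 2/15,4/15,1,2,2.69,3,4, 4 , 9]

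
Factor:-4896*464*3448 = -2^12*3^2 * 17^1*29^1* 431^1 =-7832973312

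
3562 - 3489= 73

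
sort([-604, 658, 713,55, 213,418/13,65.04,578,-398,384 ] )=[ - 604,-398,418/13,55,65.04,  213, 384 , 578,  658,713 ]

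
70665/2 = 70665/2 = 35332.50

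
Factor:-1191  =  -3^1*397^1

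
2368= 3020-652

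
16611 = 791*21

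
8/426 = 4/213 =0.02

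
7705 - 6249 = 1456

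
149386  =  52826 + 96560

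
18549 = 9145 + 9404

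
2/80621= 2/80621 =0.00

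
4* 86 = 344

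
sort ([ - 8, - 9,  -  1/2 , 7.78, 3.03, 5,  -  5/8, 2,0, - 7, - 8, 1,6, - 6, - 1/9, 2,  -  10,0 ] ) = [ - 10,-9,  -  8, - 8, - 7,  -  6,  -  5/8,- 1/2,-1/9, 0, 0, 1,  2,  2, 3.03,5, 6, 7.78 ] 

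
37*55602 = 2057274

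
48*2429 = 116592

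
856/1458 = 428/729 = 0.59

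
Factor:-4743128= - 2^3 * 13^1* 59^1*773^1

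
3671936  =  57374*64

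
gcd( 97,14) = 1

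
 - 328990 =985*(-334 ) 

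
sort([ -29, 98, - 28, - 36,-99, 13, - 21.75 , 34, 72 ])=[ -99, - 36, - 29 , - 28, - 21.75,13, 34, 72, 98 ] 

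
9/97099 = 9/97099= 0.00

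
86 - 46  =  40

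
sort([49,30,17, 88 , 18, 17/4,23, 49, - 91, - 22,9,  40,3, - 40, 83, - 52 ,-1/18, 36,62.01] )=[ - 91,  -  52, - 40, -22 , - 1/18, 3, 17/4, 9, 17,18, 23, 30,36,40, 49, 49, 62.01, 83, 88] 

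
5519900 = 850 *6494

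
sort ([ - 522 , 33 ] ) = [ - 522,33 ] 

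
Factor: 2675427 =3^1*891809^1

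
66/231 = 2/7 = 0.29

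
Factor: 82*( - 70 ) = - 2^2*5^1* 7^1*41^1  =  - 5740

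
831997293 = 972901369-140904076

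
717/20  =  35 + 17/20 = 35.85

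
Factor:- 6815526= -2^1*3^1*1135921^1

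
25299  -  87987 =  -62688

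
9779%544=531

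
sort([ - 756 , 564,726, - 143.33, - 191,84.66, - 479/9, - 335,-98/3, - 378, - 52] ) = [ - 756, - 378, - 335, - 191, - 143.33, - 479/9 , -52, - 98/3, 84.66,564, 726] 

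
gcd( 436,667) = 1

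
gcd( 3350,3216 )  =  134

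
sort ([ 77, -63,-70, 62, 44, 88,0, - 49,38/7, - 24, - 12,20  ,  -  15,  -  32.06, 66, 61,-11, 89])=[-70,-63, - 49, - 32.06,  -  24, - 15,  -  12, - 11,0, 38/7, 20,  44,  61,  62, 66, 77, 88, 89] 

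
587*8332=4890884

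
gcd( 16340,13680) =380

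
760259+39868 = 800127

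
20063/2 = 10031 + 1/2 = 10031.50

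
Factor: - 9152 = - 2^6 *11^1*13^1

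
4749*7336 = 34838664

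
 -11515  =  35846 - 47361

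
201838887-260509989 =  - 58671102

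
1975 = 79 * 25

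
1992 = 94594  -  92602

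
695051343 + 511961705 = 1207013048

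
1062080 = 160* 6638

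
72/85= 72/85  =  0.85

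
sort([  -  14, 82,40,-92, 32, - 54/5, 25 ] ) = [-92, - 14,-54/5,25, 32, 40,  82]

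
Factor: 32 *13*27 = 11232 = 2^5*3^3*13^1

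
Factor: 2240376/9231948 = 186698/769329 = 2^1*3^( - 2)*11^ ( - 1 )*19^( - 1 )* 277^1*337^1 * 409^( - 1 ) 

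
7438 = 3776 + 3662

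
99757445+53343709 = 153101154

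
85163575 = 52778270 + 32385305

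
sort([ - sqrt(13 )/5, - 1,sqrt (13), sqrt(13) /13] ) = [ - 1, - sqrt( 13 )/5, sqrt (13)/13,sqrt (13) ]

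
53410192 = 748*71404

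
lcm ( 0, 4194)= 0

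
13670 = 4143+9527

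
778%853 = 778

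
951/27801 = 317/9267 = 0.03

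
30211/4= 7552 + 3/4=   7552.75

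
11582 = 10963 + 619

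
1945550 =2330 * 835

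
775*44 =34100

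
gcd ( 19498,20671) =1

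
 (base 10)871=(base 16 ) 367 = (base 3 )1012021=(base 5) 11441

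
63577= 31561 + 32016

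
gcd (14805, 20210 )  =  235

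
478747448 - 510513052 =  - 31765604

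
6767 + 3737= 10504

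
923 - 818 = 105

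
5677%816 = 781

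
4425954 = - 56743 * ( - 78)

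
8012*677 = 5424124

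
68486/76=34243/38 = 901.13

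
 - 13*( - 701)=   9113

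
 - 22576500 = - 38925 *580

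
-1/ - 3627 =1/3627 =0.00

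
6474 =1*6474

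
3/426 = 1/142 = 0.01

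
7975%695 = 330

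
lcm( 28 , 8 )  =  56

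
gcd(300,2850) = 150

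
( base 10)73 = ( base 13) 58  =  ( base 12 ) 61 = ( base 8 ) 111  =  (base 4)1021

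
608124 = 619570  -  11446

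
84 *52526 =4412184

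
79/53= 79/53 = 1.49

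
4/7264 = 1/1816 = 0.00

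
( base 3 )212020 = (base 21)18i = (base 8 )1163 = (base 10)627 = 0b1001110011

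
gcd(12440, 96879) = 1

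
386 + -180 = 206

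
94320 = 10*9432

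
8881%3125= 2631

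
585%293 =292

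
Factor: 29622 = 2^1 *3^1*4937^1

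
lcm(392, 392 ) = 392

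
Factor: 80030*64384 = 2^8*5^1 * 53^1 * 151^1*503^1 = 5152651520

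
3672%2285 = 1387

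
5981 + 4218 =10199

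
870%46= 42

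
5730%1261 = 686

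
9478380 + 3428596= 12906976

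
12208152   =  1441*8472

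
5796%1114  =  226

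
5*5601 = 28005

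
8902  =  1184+7718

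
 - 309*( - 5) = 1545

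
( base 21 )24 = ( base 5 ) 141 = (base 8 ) 56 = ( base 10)46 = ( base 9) 51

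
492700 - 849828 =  - 357128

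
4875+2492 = 7367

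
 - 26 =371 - 397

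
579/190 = 3 + 9/190= 3.05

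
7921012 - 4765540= 3155472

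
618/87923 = 618/87923  =  0.01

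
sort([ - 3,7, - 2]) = [ - 3 , - 2, 7 ] 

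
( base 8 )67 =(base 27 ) 21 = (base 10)55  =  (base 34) 1L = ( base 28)1r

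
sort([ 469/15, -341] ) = [ - 341, 469/15 ]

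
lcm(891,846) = 83754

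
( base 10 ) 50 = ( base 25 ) 20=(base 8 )62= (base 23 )24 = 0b110010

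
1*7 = 7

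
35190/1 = 35190  =  35190.00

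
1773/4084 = 1773/4084 = 0.43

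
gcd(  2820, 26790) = 1410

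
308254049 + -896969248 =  - 588715199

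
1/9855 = 1/9855=0.00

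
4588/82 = 2294/41  =  55.95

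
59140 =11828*5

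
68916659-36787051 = 32129608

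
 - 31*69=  - 2139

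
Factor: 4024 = 2^3 * 503^1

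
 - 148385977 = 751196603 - 899582580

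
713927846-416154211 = 297773635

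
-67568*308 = -20810944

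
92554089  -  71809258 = 20744831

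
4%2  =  0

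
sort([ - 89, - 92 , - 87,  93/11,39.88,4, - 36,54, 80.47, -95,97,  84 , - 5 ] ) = [ - 95,  -  92, - 89, - 87, - 36,  -  5,4, 93/11, 39.88,54,80.47 , 84,97] 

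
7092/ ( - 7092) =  - 1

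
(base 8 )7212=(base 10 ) 3722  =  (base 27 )52n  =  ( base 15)1182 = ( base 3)12002212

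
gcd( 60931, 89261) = 1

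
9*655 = 5895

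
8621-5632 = 2989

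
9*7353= 66177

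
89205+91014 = 180219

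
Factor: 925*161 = 148925 =5^2*7^1 * 23^1*37^1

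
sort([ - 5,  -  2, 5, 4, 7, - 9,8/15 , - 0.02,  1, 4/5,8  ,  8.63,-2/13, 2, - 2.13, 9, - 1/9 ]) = [ - 9,-5 ,-2.13 , - 2, - 2/13, - 1/9, - 0.02, 8/15, 4/5, 1,2,4, 5, 7,8,  8.63, 9 ] 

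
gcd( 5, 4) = 1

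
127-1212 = - 1085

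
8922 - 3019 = 5903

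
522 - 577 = -55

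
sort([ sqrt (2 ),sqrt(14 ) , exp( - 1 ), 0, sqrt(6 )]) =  [0, exp( - 1 ),sqrt(2 ),sqrt( 6) , sqrt( 14) ] 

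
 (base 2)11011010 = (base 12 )162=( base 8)332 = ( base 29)7f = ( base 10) 218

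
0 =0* 33211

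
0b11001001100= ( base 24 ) 2j4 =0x64C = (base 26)2A0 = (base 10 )1612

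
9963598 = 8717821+1245777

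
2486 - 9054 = - 6568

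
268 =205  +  63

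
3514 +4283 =7797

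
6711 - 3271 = 3440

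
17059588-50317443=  - 33257855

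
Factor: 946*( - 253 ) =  - 2^1 * 11^2 * 23^1*43^1  =  - 239338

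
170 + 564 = 734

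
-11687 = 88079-99766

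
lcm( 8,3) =24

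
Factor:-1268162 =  - 2^1*7^1 *90583^1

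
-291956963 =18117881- 310074844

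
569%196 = 177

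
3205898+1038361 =4244259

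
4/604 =1/151 = 0.01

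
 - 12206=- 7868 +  - 4338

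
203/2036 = 203/2036 =0.10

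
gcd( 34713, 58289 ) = 7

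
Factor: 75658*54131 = 2^1* 7^1*11^2 * 19^2 *37^1*181^1 = 4095443198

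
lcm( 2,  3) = 6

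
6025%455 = 110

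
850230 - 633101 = 217129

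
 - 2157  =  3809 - 5966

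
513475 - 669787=-156312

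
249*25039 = 6234711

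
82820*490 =40581800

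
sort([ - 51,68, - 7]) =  [ - 51, - 7, 68 ]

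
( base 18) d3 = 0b11101101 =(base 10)237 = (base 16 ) ED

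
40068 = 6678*6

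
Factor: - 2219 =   -  7^1*317^1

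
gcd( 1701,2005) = 1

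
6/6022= 3/3011= 0.00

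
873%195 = 93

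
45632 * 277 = 12640064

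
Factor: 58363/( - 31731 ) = - 3^( - 1 )*7^ ( - 1)*1511^( - 1)* 58363^1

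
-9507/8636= - 2 +7765/8636 = - 1.10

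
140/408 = 35/102  =  0.34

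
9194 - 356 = 8838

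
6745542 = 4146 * 1627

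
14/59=14/59 = 0.24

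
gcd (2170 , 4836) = 62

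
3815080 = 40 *95377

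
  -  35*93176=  - 3261160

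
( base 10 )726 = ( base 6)3210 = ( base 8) 1326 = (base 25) 141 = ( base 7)2055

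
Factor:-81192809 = - 81192809^1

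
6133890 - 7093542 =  - 959652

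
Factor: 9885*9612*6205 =2^2*3^4*5^2*17^1*73^1*89^1 * 659^1 = 589565717100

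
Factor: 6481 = 6481^1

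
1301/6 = 216+5/6 = 216.83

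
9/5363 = 9/5363 =0.00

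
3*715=2145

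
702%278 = 146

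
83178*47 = 3909366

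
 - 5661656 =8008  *(-707)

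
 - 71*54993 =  - 3904503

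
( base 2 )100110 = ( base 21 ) 1h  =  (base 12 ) 32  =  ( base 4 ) 212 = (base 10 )38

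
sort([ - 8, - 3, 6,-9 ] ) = [ - 9, - 8,-3,6]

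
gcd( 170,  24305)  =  5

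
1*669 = 669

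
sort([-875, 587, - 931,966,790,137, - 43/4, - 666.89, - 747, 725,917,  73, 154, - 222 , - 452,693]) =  [-931,-875, - 747, - 666.89, - 452, - 222, - 43/4,73,137,154,587, 693,725 , 790,  917,966] 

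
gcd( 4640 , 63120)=80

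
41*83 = 3403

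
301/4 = 75+1/4 =75.25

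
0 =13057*0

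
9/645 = 3/215 = 0.01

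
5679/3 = 1893 = 1893.00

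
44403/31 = 1432 + 11/31 = 1432.35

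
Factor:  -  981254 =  - 2^1*490627^1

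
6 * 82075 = 492450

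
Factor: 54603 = 3^2*6067^1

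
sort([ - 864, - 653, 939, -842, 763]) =[ - 864,- 842, - 653 , 763, 939 ] 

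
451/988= 451/988 = 0.46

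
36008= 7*5144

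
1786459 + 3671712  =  5458171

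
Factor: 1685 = 5^1*337^1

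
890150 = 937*950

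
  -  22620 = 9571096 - 9593716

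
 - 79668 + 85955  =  6287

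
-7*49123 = -343861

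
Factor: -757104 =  - 2^4*3^1*15773^1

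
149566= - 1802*( - 83)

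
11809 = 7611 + 4198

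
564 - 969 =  - 405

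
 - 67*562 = -37654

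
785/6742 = 785/6742 = 0.12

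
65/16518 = 65/16518 = 0.00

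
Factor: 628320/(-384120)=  - 476/291=   - 2^2*3^(-1)*7^1*17^1*97^( - 1 ) 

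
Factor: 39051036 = 2^2*3^2 * 53^1 * 97^1 * 211^1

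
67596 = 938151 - 870555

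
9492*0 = 0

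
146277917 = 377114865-230836948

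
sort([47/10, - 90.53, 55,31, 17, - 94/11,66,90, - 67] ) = [  -  90.53,  -  67,-94/11,47/10,17,  31,55,  66,  90]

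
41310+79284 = 120594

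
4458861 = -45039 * ( - 99)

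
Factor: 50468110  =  2^1*5^1*7^1  *11^1*65543^1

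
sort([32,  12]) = [12, 32 ] 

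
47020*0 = 0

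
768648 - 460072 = 308576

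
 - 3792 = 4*( - 948)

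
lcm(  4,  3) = 12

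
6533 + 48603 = 55136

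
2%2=0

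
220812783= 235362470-14549687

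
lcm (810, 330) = 8910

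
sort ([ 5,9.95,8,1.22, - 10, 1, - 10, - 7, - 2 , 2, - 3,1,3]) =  [-10, - 10,-7, - 3,  -  2 , 1,1, 1.22,2, 3,5,8, 9.95 ]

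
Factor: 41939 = 17^1*2467^1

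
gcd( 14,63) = 7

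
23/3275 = 23/3275=0.01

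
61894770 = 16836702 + 45058068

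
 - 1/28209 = -1 + 28208/28209=-0.00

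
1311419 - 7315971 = - 6004552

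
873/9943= 873/9943 = 0.09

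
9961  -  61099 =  - 51138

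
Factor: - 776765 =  - 5^1*11^1 * 29^1*487^1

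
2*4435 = 8870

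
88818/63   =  1409 + 17/21  =  1409.81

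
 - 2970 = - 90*33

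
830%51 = 14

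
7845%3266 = 1313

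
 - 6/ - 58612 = 3/29306= 0.00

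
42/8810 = 21/4405 = 0.00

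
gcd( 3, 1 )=1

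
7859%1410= 809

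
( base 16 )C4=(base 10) 196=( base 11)169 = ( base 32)64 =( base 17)B9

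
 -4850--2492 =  - 2358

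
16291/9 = 16291/9= 1810.11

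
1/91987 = 1/91987 = 0.00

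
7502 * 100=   750200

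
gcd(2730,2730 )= 2730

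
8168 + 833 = 9001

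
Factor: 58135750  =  2^1*5^3*17^1*13679^1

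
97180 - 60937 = 36243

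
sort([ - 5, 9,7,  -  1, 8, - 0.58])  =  [  -  5,-1, - 0.58 , 7, 8,9 ]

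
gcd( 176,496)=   16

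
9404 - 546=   8858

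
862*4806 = 4142772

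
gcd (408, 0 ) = 408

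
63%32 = 31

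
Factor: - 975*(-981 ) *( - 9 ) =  - 3^5 * 5^2*13^1  *  109^1 = - 8608275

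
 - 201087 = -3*67029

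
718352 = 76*9452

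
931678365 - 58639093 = 873039272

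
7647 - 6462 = 1185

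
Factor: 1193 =1193^1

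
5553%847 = 471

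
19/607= 19/607  =  0.03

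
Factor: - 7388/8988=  - 1847/2247 = - 3^(-1)*7^(  -  1)*107^( - 1) * 1847^1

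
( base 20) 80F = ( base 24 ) 5DN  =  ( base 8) 6217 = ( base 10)3215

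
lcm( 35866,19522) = 1542238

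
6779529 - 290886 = 6488643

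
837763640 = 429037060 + 408726580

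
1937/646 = 1937/646 = 3.00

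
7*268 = 1876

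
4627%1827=973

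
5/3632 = 5/3632 = 0.00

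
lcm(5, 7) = 35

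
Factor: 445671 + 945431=2^1 * 59^1*11789^1 = 1391102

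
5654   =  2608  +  3046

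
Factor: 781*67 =11^1*67^1*71^1 = 52327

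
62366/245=254  +  136/245=254.56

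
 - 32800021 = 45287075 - 78087096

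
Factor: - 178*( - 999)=177822  =  2^1*3^3*37^1 * 89^1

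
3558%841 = 194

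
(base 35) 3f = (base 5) 440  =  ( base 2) 1111000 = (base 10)120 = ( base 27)4c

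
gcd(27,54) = 27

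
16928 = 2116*8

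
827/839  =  827/839 = 0.99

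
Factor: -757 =-757^1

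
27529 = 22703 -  - 4826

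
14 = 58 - 44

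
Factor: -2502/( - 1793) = 2^1*3^2*11^(-1)*139^1 *163^( -1) 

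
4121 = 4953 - 832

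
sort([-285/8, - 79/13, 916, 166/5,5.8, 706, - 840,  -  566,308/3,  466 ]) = [ - 840, - 566,  -  285/8 , - 79/13, 5.8,  166/5 , 308/3, 466, 706,916]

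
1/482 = 1/482 = 0.00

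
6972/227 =6972/227 = 30.71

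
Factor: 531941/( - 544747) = - 7^(  -  1)*59^( - 1)*521^1 * 1021^1*1319^(  -  1) 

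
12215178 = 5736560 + 6478618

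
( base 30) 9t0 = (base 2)10001100001010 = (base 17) 1E0B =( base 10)8970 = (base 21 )k73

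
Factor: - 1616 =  - 2^4*101^1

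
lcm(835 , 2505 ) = 2505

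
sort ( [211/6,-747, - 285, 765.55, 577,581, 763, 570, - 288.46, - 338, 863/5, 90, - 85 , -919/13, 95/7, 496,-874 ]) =[ - 874, - 747, - 338,  -  288.46,- 285, - 85, - 919/13, 95/7, 211/6,90,863/5, 496, 570, 577, 581,763, 765.55]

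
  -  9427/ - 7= 9427/7=1346.71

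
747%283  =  181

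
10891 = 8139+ 2752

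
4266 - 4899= - 633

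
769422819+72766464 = 842189283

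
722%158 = 90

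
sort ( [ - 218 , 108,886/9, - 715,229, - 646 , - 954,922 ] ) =[ - 954, - 715,-646, - 218, 886/9, 108 , 229,922 ] 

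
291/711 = 97/237 = 0.41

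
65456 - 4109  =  61347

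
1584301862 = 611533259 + 972768603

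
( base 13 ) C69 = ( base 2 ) 100001000011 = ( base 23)3mm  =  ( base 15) 960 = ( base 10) 2115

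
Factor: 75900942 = 2^1*3^3*13^2*8317^1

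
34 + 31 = 65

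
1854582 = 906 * 2047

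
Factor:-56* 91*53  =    -  2^3*7^2*13^1*53^1 = -270088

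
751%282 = 187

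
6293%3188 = 3105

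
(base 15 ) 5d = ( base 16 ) 58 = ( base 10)88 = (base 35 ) 2i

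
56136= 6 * 9356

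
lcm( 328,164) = 328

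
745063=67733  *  11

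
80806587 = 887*91101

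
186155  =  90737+95418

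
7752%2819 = 2114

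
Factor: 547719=3^1*41^1*61^1*73^1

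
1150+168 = 1318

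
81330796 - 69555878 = 11774918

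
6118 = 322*19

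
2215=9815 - 7600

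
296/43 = 296/43 = 6.88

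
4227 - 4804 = - 577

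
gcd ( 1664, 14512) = 16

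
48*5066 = 243168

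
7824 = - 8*(  -  978) 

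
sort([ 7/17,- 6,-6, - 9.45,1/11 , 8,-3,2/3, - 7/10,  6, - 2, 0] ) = [ - 9.45, - 6, -6, - 3, - 2, - 7/10,0,1/11 , 7/17,2/3,  6, 8 ] 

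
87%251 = 87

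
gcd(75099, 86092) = 1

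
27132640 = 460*58984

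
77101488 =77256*998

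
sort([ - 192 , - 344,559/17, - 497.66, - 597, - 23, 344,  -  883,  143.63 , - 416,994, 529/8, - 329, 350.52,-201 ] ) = [- 883, - 597,  -  497.66,- 416,-344,  -  329,  -  201, - 192,-23, 559/17, 529/8,143.63, 344, 350.52, 994 ]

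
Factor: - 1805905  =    -  5^1*31^1*61^1*191^1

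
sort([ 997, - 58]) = [  -  58, 997] 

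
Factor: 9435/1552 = 2^(-4 )*3^1*5^1*17^1*37^1*97^( - 1)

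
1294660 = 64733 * 20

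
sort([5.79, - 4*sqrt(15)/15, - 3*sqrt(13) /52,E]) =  [ - 4 *sqrt(15) /15,  -  3*sqrt (13) /52,E,  5.79 ]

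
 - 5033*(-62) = 312046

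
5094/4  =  2547/2 = 1273.50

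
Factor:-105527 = -105527^1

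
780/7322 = 390/3661 =0.11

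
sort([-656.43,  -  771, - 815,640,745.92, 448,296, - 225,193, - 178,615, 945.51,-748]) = [ - 815, - 771,-748,  -  656.43,- 225,-178, 193,296, 448,615 , 640,745.92,  945.51] 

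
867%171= 12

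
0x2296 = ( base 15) 2954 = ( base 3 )110010221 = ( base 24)f8m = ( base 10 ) 8854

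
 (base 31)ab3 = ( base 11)752a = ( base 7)41010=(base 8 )23342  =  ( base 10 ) 9954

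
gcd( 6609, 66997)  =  1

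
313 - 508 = - 195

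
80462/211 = 381 + 71/211 = 381.34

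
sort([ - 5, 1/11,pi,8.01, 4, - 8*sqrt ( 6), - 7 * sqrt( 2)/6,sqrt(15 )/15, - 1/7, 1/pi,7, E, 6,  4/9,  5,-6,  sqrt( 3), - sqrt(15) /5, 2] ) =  [ - 8 * sqrt( 6), - 6,-5,-7*sqrt(2 )/6, - sqrt(15 ) /5, - 1/7, 1/11,  sqrt( 15 ) /15,  1/pi,  4/9, sqrt ( 3 ),2,E,  pi, 4, 5, 6,  7, 8.01]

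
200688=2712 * 74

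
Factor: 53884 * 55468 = 2988837712 = 2^4*7^2*19^1*283^1*709^1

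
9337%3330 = 2677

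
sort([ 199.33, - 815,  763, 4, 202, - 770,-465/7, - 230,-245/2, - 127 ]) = [-815 , - 770,-230, - 127, - 245/2, - 465/7,  4, 199.33, 202,  763] 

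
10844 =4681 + 6163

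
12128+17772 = 29900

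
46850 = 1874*25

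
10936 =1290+9646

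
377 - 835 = -458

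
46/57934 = 23/28967 = 0.00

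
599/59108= 599/59108 = 0.01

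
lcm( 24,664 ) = 1992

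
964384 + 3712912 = 4677296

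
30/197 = 30/197 = 0.15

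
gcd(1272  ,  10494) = 318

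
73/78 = 73/78 = 0.94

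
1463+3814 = 5277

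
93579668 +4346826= 97926494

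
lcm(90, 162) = 810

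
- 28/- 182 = 2/13 = 0.15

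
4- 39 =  - 35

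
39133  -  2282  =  36851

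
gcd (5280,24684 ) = 132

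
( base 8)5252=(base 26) 410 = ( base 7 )10650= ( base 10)2730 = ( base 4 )222222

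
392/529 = 392/529= 0.74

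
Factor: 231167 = 31^1*7457^1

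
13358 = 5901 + 7457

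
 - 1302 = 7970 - 9272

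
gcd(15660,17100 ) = 180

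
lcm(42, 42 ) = 42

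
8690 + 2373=11063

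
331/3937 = 331/3937=0.08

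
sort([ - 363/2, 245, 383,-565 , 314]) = [ - 565,-363/2, 245,314, 383]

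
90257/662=136  +  225/662=136.34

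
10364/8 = 2591/2 =1295.50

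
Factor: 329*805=5^1*7^2*23^1*47^1= 264845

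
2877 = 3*959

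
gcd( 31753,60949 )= 1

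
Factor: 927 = 3^2*103^1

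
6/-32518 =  - 1+16256/16259=- 0.00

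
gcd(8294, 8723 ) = 143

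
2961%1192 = 577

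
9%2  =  1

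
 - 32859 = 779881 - 812740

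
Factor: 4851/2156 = 9/4 = 2^( - 2 )*3^2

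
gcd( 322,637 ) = 7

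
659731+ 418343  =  1078074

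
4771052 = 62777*76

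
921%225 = 21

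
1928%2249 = 1928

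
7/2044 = 1/292=0.00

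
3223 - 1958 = 1265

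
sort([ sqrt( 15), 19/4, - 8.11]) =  [ - 8.11, sqrt(15), 19/4]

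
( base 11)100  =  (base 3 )11111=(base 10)121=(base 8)171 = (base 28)49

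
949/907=1 + 42/907 = 1.05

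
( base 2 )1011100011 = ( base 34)LP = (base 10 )739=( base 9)1011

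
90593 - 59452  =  31141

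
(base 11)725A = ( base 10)9624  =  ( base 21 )10H6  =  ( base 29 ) bcp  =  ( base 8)22630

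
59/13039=1/221 =0.00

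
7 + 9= 16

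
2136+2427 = 4563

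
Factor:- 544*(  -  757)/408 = 2^2*3^( - 1)*757^1 = 3028/3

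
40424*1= 40424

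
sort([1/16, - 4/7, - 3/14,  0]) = [ - 4/7, - 3/14, 0,1/16]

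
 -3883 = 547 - 4430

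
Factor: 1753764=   2^2*3^1*101^1*1447^1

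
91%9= 1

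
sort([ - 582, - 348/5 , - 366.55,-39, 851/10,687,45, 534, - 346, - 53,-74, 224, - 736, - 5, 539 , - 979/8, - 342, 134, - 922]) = [-922, - 736, - 582, - 366.55,  -  346,  -  342, - 979/8, - 74, - 348/5, - 53, - 39,-5, 45,851/10,134, 224,534,539, 687] 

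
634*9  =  5706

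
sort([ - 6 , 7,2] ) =[ - 6,2 , 7]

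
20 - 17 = 3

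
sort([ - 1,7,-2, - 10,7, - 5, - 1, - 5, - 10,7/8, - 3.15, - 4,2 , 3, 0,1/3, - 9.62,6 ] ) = [ - 10, - 10,-9.62, - 5,  -  5, - 4, - 3.15, - 2,  -  1, - 1, 0,1/3,7/8,  2, 3 , 6,7,7]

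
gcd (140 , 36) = 4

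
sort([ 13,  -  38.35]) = [  -  38.35,13 ]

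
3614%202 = 180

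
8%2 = 0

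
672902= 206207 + 466695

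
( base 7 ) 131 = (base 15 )4b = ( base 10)71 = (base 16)47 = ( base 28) 2f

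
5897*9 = 53073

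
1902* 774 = 1472148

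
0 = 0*15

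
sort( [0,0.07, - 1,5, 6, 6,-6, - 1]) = [ - 6, - 1, - 1, 0, 0.07, 5  ,  6, 6] 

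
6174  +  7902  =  14076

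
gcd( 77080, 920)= 40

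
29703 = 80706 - 51003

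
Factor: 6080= 2^6*5^1*19^1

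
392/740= 98/185 =0.53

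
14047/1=14047=14047.00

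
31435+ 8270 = 39705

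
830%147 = 95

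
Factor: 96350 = 2^1*5^2 *41^1*47^1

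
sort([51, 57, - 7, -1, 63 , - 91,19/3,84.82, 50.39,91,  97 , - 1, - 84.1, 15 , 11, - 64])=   [ - 91 , - 84.1, - 64, - 7, - 1, - 1, 19/3,11, 15,50.39, 51,57,  63,  84.82 , 91,97] 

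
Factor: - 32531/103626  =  -2^(- 1) * 3^ (-3 )*19^(-1)*101^( - 1)*32531^1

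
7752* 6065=47015880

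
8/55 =8/55=0.15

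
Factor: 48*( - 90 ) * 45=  - 2^5 * 3^5*5^2 = -194400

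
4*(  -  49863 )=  - 199452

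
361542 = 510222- 148680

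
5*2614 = 13070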